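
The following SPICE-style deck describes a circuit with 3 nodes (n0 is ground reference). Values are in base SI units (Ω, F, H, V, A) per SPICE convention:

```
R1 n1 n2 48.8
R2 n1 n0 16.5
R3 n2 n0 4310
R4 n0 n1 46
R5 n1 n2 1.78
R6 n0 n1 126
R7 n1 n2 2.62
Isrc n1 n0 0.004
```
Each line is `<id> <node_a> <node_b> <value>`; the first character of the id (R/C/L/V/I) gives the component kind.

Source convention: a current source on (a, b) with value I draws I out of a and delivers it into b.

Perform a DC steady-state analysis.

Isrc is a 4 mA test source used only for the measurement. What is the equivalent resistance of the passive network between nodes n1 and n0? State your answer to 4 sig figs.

Element admittances at DC:
  Y(R1) = 0.02049 S between n1,n2
  Y(R2) = 0.06061 S between n1,n0
  Y(R3) = 0.0002320 S between n2,n0
  Y(R4) = 0.02174 S between n0,n1
  Y(R5) = 0.5618 S between n1,n2
  Y(R6) = 0.007937 S between n0,n1
  Y(R7) = 0.3817 S between n1,n2
  Isrc: injects 0.004 A into n0 (from n1)
Assemble and solve the 2×2 MNA system:
  V(n1)=-0.04419  V(n2)=-0.04418

R_eq = 11.05 Ω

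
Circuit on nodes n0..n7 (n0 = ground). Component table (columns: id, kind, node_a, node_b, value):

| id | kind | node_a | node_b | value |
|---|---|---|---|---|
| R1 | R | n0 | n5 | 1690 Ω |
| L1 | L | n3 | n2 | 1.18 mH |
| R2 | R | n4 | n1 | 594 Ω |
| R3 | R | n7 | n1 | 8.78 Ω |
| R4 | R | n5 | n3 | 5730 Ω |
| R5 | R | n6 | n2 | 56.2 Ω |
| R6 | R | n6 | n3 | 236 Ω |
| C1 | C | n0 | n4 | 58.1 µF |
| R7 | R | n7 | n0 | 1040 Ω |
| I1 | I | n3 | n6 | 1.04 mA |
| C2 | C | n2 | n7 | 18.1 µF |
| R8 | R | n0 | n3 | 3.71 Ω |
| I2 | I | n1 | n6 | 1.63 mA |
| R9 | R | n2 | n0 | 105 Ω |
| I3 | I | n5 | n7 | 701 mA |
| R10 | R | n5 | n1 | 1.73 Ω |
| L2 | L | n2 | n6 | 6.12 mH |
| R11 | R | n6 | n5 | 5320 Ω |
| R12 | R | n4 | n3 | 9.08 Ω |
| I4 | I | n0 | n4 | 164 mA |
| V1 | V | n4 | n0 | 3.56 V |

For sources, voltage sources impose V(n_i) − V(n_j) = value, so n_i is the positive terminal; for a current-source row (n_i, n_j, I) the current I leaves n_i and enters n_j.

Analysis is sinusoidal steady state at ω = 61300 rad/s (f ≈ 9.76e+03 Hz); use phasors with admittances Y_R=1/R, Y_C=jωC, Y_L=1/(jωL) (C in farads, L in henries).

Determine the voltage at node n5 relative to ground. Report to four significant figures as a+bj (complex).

Element admittances at ω=61300 rad/s:
  Y(R1) = 0.0005917+0.000j S between n0,n5
  Y(L1) = 0.000-0.01382j S between n3,n2
  Y(R2) = 0.001684+0.000j S between n4,n1
  Y(R3) = 0.1139+0.000j S between n7,n1
  Y(R4) = 0.0001745+0.000j S between n5,n3
  Y(R5) = 0.01779+0.000j S between n6,n2
  Y(R6) = 0.004237+0.000j S between n6,n3
  Y(C1) = 0.000+3.562j S between n0,n4
  Y(R7) = 0.0009615+0.000j S between n7,n0
  I1: injects 0.00104 A into n6 (from n3)
  Y(C2) = 0.000+1.110j S between n2,n7
  Y(R8) = 0.2695+0.000j S between n0,n3
  I2: injects 0.00163 A into n6 (from n1)
  Y(R9) = 0.009524+0.000j S between n2,n0
  I3: injects 0.701 A into n7 (from n5)
  Y(R10) = 0.5780+0.000j S between n5,n1
  Y(L2) = 0.000-0.002666j S between n2,n6
  Y(R11) = 0.0001880+0.000j S between n6,n5
  Y(R12) = 0.1101+0.000j S between n4,n3
  I4: injects 0.164 A into n4 (from n0)
  V1: constraint V(n4)−V(n0) = 3.56
Assemble and solve the 8×8 MNA system:
  V(n1)=-4.637+0.2505j  V(n2)=1.359+0.2712j  V(n3)=1.041-0.008951j  V(n4)=3.560+0.000j  V(n5)=-5.839+0.2502j  V(n6)=1.364+0.2181j  V(n7)=1.358+0.2560j
  i(V1)=-0.1273-12.68j

-5.839+0.2502j V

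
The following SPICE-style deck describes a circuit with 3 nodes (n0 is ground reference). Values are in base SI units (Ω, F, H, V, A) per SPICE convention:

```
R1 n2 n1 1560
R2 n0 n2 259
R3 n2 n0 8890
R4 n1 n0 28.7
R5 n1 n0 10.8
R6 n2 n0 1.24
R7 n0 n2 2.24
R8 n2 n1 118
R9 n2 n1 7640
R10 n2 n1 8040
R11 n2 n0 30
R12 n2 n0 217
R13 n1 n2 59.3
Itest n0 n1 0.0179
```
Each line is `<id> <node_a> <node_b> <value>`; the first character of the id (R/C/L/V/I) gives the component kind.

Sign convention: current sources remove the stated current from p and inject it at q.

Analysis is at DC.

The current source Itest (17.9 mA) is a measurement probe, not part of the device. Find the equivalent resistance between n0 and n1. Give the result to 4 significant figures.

R_eq = 6.530 Ω

Apply KCL at each of the 2 non-ground nodes and solve the resulting linear system.
Node n1: branches {R1, R4, R5, R8, R9, R10, R13, Itest} → V_1 = 0.1169
Node n2: branches {R1, R2, R3, R6, R7, R8, R9, R10, R11, R12, R13} → V_2 = 0.002321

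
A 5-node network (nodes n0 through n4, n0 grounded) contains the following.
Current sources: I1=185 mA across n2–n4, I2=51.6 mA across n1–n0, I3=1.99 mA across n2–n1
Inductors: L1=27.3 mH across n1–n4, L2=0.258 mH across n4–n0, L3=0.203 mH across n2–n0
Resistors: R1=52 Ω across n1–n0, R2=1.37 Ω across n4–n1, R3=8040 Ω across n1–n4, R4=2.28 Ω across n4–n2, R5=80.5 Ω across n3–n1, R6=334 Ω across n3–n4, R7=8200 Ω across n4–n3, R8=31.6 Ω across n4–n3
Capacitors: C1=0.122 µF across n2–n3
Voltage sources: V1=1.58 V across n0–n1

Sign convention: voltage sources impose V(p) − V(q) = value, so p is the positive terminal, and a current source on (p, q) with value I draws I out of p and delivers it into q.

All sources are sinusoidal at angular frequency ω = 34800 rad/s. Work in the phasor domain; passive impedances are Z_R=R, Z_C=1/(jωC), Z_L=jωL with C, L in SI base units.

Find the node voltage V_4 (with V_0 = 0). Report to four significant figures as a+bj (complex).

-1.329-0.4785j V

Apply KCL at each of the 4 non-ground nodes and solve the resulting linear system.
Node n1: branches {L1, R1, R2, I2, R3, R5, I3, V1} → V_1 = -1.580+0.000j
Node n2: branches {I1, R4, L3, C1, I3} → V_2 = -1.456-0.9473j
Node n3: branches {R5, R6, C1, R7, R8} → V_3 = -1.343-0.3627j
Node n4: branches {I1, L1, R2, R3, L2, R4, R6, R7, R8} → V_4 = -1.329-0.4785j
Source currents: i(V1)=-0.1662+0.3541j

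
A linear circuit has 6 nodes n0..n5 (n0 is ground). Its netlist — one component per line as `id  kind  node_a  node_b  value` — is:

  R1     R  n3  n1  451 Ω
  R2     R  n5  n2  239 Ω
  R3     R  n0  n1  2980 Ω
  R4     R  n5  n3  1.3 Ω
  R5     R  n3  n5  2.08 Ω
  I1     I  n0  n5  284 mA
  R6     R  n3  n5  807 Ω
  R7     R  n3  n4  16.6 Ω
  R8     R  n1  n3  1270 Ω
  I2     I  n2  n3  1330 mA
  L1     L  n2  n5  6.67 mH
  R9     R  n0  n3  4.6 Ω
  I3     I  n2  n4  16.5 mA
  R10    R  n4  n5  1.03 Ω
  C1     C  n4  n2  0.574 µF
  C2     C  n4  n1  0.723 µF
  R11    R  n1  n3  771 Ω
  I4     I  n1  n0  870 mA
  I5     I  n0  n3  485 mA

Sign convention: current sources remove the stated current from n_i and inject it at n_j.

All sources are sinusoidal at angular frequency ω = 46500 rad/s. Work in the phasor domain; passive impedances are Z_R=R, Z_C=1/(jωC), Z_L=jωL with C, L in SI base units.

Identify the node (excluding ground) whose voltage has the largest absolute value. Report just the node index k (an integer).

2

Apply KCL at each of the 5 non-ground nodes and solve the resulting linear system.
Node n1: branches {R1, R3, R8, C2, R11, I4} → V_1 = -7.315+24.45j
Node n2: branches {R2, I2, L1, I3, C1} → V_2 = -14.00+54.68j
Node n3: branches {R1, R4, R5, R6, R7, R8, I2, R9, R11, I5} → V_3 = -0.4533-0.03775j
Node n4: branches {R7, I3, R10, C1, C2} → V_4 = -3.937-0.4740j
Node n5: branches {R2, R4, R5, I1, R6, L1, R10} → V_5 = -1.791-0.1075j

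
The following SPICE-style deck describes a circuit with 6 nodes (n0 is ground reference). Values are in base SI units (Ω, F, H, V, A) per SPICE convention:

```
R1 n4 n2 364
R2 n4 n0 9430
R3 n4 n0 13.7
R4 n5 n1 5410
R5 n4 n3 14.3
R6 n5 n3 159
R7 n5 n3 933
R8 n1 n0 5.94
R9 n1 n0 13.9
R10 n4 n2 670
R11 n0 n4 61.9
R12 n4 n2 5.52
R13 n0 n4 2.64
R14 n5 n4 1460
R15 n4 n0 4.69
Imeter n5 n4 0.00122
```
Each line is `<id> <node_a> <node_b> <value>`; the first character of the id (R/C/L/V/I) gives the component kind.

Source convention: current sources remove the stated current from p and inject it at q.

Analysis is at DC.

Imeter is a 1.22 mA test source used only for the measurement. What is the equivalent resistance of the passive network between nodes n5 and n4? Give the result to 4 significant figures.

MNA unknowns: 5 node voltages V₁..V_5
R1: Y=0.002747 on G[4,2]
R2: Y=0.0001060 on G[4,0]
R3: Y=0.07299 on G[4,0]
R4: Y=0.0001848 on G[5,1]
R5: Y=0.06993 on G[4,3]
R6: Y=0.006289 on G[5,3]
R7: Y=0.001072 on G[5,3]
R8: Y=0.1684 on G[1,0]
R9: Y=0.07194 on G[1,0]
R10: Y=0.001493 on G[4,2]
R11: Y=0.01616 on G[0,4]
R12: Y=0.1812 on G[4,2]
R13: Y=0.3788 on G[0,4]
R14: Y=0.0006849 on G[5,4]
R15: Y=0.2132 on G[4,0]
Imeter: z[5]−=0.00122, z[4]+=0.00122
solve → V1=-0.0001245, V2=4.392e-05, V3=-0.01539, V4=4.392e-05, V5=-0.1620

R_eq = 132.8 Ω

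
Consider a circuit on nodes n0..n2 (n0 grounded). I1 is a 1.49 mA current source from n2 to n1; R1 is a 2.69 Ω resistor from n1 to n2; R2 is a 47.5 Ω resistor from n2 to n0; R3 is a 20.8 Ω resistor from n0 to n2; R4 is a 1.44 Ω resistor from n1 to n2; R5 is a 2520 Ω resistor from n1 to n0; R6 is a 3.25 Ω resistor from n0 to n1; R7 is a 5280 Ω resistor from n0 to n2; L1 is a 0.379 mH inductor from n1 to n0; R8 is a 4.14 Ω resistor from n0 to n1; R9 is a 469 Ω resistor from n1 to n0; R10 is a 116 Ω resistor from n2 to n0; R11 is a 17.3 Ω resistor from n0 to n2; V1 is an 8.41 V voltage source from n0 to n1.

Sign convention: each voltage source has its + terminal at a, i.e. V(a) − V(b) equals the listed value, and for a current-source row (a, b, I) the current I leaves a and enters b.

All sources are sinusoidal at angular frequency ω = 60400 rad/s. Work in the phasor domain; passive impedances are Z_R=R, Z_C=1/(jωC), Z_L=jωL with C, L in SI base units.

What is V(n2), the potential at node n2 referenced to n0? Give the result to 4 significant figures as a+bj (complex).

-7.461+0.000j V

Element admittances at ω=60400 rad/s:
  I1: injects 0.00149 A into n1 (from n2)
  Y(R1) = 0.3717+0.000j S between n1,n2
  Y(R2) = 0.02105+0.000j S between n2,n0
  Y(R3) = 0.04808+0.000j S between n0,n2
  Y(R4) = 0.6944+0.000j S between n1,n2
  Y(R5) = 0.0003968+0.000j S between n1,n0
  Y(R6) = 0.3077+0.000j S between n0,n1
  Y(R7) = 0.0001894+0.000j S between n0,n2
  Y(L1) = 0.000-0.04368j S between n1,n0
  Y(R8) = 0.2415+0.000j S between n0,n1
  Y(R9) = 0.002132+0.000j S between n1,n0
  Y(R10) = 0.008621+0.000j S between n2,n0
  Y(R11) = 0.05780+0.000j S between n0,n2
  V1: constraint V(n0)−V(n1) = 8.41
Assemble and solve the 3×3 MNA system:
  V(n1)=-8.410+0.000j  V(n2)=-7.461+0.000j
  i(V1)=-5.653+0.3674j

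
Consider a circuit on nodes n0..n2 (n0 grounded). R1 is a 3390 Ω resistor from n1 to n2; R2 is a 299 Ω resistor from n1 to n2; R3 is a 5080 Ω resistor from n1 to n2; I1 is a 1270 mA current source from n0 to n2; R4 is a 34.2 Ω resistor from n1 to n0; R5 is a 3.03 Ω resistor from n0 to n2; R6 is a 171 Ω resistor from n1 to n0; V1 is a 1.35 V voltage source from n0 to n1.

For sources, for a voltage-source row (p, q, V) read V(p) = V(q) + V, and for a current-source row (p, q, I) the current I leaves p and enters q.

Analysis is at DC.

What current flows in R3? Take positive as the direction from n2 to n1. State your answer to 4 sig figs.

0.001011 A

MNA unknowns: 2 node voltages V₁..V_2 plus 1 source current (V1)
R1: Y=0.0002950 on G[1,2]
R2: Y=0.003344 on G[1,2]
R3: Y=0.0001969 on G[1,2]
I1: z[0]−=1.27, z[2]+=1.27
R4: Y=0.02924 on G[1,0]
R5: Y=0.3300 on G[0,2]
R6: Y=0.005848 on G[1,0]
V1: row V0−V1=1.35, i_V1 at 0,1
solve → V1=-1.350, V2=3.788
aux → i_V1=-0.06708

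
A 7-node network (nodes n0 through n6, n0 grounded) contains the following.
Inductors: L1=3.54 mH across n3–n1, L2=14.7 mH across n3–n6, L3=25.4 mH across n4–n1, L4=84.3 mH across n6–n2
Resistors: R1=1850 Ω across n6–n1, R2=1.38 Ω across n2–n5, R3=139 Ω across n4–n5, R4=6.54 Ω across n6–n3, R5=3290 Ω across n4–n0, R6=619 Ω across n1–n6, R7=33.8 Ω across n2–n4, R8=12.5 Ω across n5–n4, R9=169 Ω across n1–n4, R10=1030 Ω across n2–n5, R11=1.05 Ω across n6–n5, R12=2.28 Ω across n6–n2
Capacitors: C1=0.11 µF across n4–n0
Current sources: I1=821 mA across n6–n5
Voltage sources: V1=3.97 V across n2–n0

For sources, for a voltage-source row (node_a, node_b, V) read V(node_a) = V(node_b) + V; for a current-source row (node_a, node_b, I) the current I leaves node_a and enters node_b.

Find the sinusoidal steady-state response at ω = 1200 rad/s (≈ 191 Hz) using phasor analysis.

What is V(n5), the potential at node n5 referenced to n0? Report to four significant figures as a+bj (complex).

4.216-0.002353j V

MNA unknowns: 6 node voltages V₁..V_6 plus 1 source current (V1)
L1: Y=0.000-0.2354j on G[3,1]
R1: Y=0.0005405+0.000j on G[6,1]
R2: Y=0.7246+0.000j on G[2,5]
C1: Y=0.000+0.0001320j on G[4,0]
R3: Y=0.007194+0.000j on G[4,5]
R4: Y=0.1529+0.000j on G[6,3]
R5: Y=0.0003040+0.000j on G[4,0]
R6: Y=0.001616+0.000j on G[1,6]
R7: Y=0.02959+0.000j on G[2,4]
R8: Y=0.08000+0.000j on G[5,4]
R9: Y=0.005917+0.000j on G[1,4]
R10: Y=0.0009709+0.000j on G[2,5]
R11: Y=0.9524+0.000j on G[6,5]
I1: z[6]−=0.821, z[5]+=0.821
L2: Y=0.000-0.05669j on G[3,6]
L3: Y=0.000-0.03281j on G[4,1]
R12: Y=0.4386+0.000j on G[6,2]
L4: Y=0.000-0.009885j on G[6,2]
V1: row V2−V0=3.97, i_V1 at 2,0
solve → V1=3.673-0.04189j, V2=3.970+0.000j, V3=3.619-0.07102j, V4=4.082+0.1012j, V5=4.216-0.002353j, V6=3.553-0.01362j
aux → i_V1=-0.001227-0.0005696j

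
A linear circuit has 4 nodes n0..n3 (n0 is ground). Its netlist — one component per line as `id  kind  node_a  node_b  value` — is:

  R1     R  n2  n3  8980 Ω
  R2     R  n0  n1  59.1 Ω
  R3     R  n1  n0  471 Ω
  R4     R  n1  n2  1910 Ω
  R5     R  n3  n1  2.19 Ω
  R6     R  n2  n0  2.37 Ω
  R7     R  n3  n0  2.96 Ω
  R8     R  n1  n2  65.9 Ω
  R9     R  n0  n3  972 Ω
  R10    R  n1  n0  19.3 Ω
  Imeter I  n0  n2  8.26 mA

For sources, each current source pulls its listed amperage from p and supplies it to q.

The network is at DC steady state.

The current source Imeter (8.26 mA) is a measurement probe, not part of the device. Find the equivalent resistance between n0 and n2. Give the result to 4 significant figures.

R_eq = 2.289 Ω

Element admittances at DC:
  Y(R1) = 0.0001114 S between n2,n3
  Y(R2) = 0.01692 S between n0,n1
  Y(R3) = 0.002123 S between n1,n0
  Y(R4) = 0.0005236 S between n1,n2
  Y(R5) = 0.4566 S between n3,n1
  Y(R6) = 0.4219 S between n2,n0
  Y(R7) = 0.3378 S between n3,n0
  Y(R8) = 0.01517 S between n1,n2
  Y(R9) = 0.001029 S between n0,n3
  Y(R10) = 0.05181 S between n1,n0
  Imeter: injects 0.00826 A into n2 (from n0)
Assemble and solve the 3×3 MNA system:
  V(n1)=0.001060  V(n2)=0.01891  V(n3)=0.0006111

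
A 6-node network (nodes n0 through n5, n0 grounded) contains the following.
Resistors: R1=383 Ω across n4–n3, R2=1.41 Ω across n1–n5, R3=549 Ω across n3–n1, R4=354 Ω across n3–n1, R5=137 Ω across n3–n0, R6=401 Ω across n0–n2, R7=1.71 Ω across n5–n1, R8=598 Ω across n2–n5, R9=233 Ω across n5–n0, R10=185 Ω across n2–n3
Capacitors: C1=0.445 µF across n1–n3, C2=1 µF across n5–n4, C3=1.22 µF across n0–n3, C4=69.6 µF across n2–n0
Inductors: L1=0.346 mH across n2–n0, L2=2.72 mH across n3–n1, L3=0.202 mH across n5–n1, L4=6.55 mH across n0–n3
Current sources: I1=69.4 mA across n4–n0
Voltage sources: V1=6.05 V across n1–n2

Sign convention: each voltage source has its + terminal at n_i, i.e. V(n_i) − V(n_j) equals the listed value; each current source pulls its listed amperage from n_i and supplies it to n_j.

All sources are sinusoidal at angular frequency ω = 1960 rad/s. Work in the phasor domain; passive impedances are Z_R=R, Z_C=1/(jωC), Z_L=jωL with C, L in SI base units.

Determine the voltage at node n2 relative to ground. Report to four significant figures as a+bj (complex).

-0.2274-0.07045j V

Element admittances at ω=1960 rad/s:
  Y(R1) = 0.002611+0.000j S between n4,n3
  Y(R2) = 0.7092+0.000j S between n1,n5
  Y(R3) = 0.001821+0.000j S between n3,n1
  Y(R4) = 0.002825+0.000j S between n3,n1
  Y(R5) = 0.007299+0.000j S between n3,n0
  Y(C1) = 0.000+0.0008722j S between n1,n3
  Y(L1) = 0.000-1.475j S between n2,n0
  Y(R6) = 0.002494+0.000j S between n0,n2
  Y(R7) = 0.5848+0.000j S between n5,n1
  Y(L2) = 0.000-0.1876j S between n3,n1
  Y(C2) = 0.000+0.001960j S between n5,n4
  Y(R8) = 0.001672+0.000j S between n2,n5
  Y(C3) = 0.000+0.002391j S between n0,n3
  Y(R9) = 0.004292+0.000j S between n5,n0
  Y(L3) = 0.000-2.526j S between n5,n1
  Y(C4) = 0.000+0.1364j S between n2,n0
  Y(L4) = 0.000-0.07789j S between n0,n3
  Y(R10) = 0.005405+0.000j S between n2,n3
  I1: injects 0.0694 A into n0 (from n4)
  V1: constraint V(n1)−V(n2) = 6.05
Assemble and solve the 6×6 MNA system:
  V(n1)=5.823-0.07045j  V(n2)=-0.2274-0.07045j  V(n3)=3.987-0.3795j  V(n4)=-12.49+13.37j  V(n5)=5.824-0.09543j
  i(V1)=-0.1277+0.3059j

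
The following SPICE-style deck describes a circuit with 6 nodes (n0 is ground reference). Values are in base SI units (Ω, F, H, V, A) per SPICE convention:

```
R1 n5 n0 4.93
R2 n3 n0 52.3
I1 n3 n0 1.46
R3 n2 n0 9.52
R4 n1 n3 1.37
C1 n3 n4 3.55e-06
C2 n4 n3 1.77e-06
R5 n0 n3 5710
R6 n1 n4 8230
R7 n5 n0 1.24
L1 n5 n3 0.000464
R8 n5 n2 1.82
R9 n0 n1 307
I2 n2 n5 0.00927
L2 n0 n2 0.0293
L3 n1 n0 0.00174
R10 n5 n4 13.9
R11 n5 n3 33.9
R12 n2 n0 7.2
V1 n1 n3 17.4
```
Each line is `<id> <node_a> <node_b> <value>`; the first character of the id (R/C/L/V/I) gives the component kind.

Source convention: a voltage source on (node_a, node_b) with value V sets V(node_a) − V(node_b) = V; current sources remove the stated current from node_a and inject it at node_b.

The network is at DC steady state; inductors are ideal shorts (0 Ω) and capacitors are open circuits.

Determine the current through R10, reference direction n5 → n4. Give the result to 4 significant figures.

-0.002111 A

MNA unknowns: 5 node voltages V₁..V_5 plus 4 source currents (L1, L2, L3, V1)
R1: Y=0.2028 on G[5,0]
R2: Y=0.01912 on G[3,0]
I1: z[3]−=1.46, z[0]+=1.46
R3: Y=0.1050 on G[2,0]
R4: Y=0.7299 on G[1,3]
C1: Y=0.000 on G[3,4]
C2: Y=0.000 on G[4,3]
R5: Y=0.0001751 on G[0,3]
R6: Y=0.0001215 on G[1,4]
R7: Y=0.8065 on G[5,0]
L1: row V5−V3=0, i_L1 at 5,3
R8: Y=0.5495 on G[5,2]
R9: Y=0.003257 on G[0,1]
I2: z[2]−=0.00927, z[5]+=0.00927
L2: row V0−V2=0, i_L2 at 0,2
L3: row V1−V0=0, i_L3 at 1,0
R10: Y=0.07194 on G[5,4]
R11: Y=0.02950 on G[5,3]
R12: Y=0.1389 on G[2,0]
V1: row V1−V3=17.4, i_V1 at 1,3
solve → V1=0.000, V2=0.000, V3=-17.40, V4=-17.37, V5=-17.40
aux → i_L1=27.13, i_L2=9.570, i_L3=26.01, i_V1=-38.71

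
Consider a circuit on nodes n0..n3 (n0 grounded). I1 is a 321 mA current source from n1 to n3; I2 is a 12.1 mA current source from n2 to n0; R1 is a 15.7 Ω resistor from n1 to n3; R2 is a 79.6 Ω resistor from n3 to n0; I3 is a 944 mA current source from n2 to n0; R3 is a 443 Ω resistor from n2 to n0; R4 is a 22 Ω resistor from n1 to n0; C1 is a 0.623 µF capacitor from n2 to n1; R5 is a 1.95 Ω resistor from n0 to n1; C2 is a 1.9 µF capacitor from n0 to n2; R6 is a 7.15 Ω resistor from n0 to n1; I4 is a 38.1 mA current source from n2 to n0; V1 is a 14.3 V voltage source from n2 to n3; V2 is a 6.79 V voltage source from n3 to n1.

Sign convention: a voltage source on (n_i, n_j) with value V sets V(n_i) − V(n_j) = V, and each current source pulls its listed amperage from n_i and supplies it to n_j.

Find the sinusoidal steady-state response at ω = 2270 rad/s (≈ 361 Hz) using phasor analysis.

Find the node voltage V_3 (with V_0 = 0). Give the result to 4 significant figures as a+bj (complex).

MNA unknowns: 3 node voltages V₁..V_3 plus 2 source currents (V1, V2)
I1: z[1]−=0.321, z[3]+=0.321
I2: z[2]−=0.0121, z[0]+=0.0121
R1: Y=0.06369+0.000j on G[1,3]
R2: Y=0.01256+0.000j on G[3,0]
I3: z[2]−=0.944, z[0]+=0.944
R3: Y=0.002257+0.000j on G[2,0]
R4: Y=0.04545+0.000j on G[1,0]
C1: Y=0.000+0.001414j on G[2,1]
R5: Y=0.5128+0.000j on G[0,1]
C2: Y=0.000+0.004313j on G[0,2]
R6: Y=0.1399+0.000j on G[0,1]
I4: z[2]−=0.0381, z[0]+=0.0381
V1: row V2−V3=14.3, i_V1 at 2,3
V2: row V3−V1=6.79, i_V2 at 3,1
solve → V1=-1.582-0.1180j, V2=19.51-0.1180j, V3=5.208-0.1180j
aux → i_V1=-1.039-0.1137j, i_V2=-1.216-0.1122j

5.208-0.1180j V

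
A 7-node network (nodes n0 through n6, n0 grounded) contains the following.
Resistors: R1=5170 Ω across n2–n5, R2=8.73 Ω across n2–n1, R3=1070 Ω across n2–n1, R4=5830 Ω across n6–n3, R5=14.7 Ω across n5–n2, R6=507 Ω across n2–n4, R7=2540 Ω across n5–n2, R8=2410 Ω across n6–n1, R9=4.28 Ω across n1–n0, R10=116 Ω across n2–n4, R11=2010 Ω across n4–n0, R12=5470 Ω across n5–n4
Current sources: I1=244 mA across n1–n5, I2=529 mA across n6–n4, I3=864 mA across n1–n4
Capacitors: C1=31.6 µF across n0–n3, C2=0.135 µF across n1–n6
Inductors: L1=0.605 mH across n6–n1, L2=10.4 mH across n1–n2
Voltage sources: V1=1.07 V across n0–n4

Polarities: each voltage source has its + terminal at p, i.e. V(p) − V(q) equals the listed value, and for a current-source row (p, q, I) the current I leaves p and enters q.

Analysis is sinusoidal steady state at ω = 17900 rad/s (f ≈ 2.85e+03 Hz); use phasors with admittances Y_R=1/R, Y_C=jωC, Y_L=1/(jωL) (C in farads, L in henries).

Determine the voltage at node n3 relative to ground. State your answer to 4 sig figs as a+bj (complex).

MNA unknowns: 6 node voltages V₁..V_6 plus 1 source current (V1)
R1: Y=0.0001934+0.000j on G[2,5]
R2: Y=0.1145+0.000j on G[2,1]
I1: z[1]−=0.244, z[5]+=0.244
I2: z[6]−=0.529, z[4]+=0.529
R3: Y=0.0009346+0.000j on G[2,1]
C1: Y=0.000+0.5656j on G[0,3]
I3: z[1]−=0.864, z[4]+=0.864
R4: Y=0.0001715+0.000j on G[6,3]
R5: Y=0.06803+0.000j on G[5,2]
C2: Y=0.000+0.002417j on G[1,6]
R6: Y=0.001972+0.000j on G[2,4]
R7: Y=0.0003937+0.000j on G[5,2]
R8: Y=0.0004149+0.000j on G[6,1]
R9: Y=0.2336+0.000j on G[1,0]
R10: Y=0.008621+0.000j on G[2,4]
R11: Y=0.0004975+0.000j on G[4,0]
L1: Y=0.000-0.09234j on G[6,1]
L2: Y=0.000-0.005372j on G[1,2]
R12: Y=0.0001828+0.000j on G[5,4]
V1: row V0−V4=1.07, i_V1 at 0,4
solve → V1=-5.848-0.0002512j, V2=-3.517+0.09894j, V3=-0.001781+0.001784j, V4=-1.070+0.000j, V5=0.03645+0.09868j, V6=-5.886-5.872j
aux → i_V1=-1.368-0.001066j

-0.001781+0.001784j V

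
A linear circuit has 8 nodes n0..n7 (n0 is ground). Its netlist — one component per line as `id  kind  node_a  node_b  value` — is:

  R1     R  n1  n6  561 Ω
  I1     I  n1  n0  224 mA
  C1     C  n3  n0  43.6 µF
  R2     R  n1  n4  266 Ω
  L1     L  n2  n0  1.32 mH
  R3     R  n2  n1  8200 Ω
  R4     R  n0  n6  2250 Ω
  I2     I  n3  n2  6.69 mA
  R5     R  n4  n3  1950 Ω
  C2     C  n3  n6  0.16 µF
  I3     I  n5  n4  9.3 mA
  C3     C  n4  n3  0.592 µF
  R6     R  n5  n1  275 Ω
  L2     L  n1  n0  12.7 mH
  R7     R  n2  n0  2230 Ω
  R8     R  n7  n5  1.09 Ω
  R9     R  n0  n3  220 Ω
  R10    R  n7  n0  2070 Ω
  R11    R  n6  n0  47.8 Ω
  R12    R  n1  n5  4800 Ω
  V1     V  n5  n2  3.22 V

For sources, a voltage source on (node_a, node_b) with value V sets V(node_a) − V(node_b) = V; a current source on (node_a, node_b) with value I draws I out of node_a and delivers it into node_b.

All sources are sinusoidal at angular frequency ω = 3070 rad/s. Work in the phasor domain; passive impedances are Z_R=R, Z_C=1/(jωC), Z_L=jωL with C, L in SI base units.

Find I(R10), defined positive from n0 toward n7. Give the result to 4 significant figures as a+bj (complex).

-0.001614+4.878e-05j A

Element admittances at ω=3070 rad/s:
  Y(R1) = 0.001783+0.000j S between n1,n6
  I1: injects 0.224 A into n0 (from n1)
  Y(C1) = 0.000+0.1339j S between n3,n0
  Y(R2) = 0.003759+0.000j S between n1,n4
  Y(L1) = 0.000-0.2468j S between n2,n0
  Y(R3) = 0.0001220+0.000j S between n2,n1
  Y(R4) = 0.0004444+0.000j S between n0,n6
  I2: injects 0.00669 A into n2 (from n3)
  Y(R5) = 0.0005128+0.000j S between n4,n3
  Y(C2) = 0.000+0.0004912j S between n3,n6
  I3: injects 0.0093 A into n4 (from n5)
  Y(C3) = 0.000+0.001817j S between n4,n3
  Y(R6) = 0.003636+0.000j S between n5,n1
  Y(L2) = 0.000-0.02565j S between n1,n0
  Y(R7) = 0.0004484+0.000j S between n2,n0
  Y(R8) = 0.9174+0.000j S between n7,n5
  Y(R9) = 0.004545+0.000j S between n0,n3
  Y(R10) = 0.0004831+0.000j S between n7,n0
  Y(R11) = 0.02092+0.000j S between n6,n0
  Y(R12) = 0.0002083+0.000j S between n1,n5
  V1: constraint V(n5)−V(n2) = 3.22
Assemble and solve the 8×8 MNA system:
  V(n1)=-1.962-7.824j  V(n2)=0.1238-0.1010j  V(n3)=-0.05030-0.02727j  V(n4)=-2.103-6.015j  V(n5)=3.344-0.1010j  V(n6)=-0.1632-0.6001j  V(n7)=3.342-0.1010j
  i(V1)=-0.03131-0.02964j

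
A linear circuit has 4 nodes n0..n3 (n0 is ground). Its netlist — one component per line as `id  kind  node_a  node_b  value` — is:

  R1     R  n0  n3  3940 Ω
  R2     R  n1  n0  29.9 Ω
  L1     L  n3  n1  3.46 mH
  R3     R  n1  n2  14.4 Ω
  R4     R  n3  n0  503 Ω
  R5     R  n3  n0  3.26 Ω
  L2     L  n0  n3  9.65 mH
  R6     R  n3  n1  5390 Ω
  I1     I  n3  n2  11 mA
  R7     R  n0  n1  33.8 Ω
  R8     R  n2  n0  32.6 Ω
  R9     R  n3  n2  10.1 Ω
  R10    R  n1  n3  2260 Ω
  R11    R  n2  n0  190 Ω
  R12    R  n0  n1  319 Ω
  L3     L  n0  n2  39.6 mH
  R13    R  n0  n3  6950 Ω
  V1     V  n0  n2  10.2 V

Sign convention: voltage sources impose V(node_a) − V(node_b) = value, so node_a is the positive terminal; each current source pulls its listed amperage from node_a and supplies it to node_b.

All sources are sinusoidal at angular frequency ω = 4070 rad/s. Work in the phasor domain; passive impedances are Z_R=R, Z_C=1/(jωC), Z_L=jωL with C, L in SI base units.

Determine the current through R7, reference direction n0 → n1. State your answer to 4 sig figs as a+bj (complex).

Apply KCL at each of the 3 non-ground nodes and solve the resulting linear system.
Node n1: branches {R2, L1, R3, R6, R7, R10, R12} → V_1 = -4.613-0.9891j
Node n2: branches {R3, I1, R8, R9, R11, L3, V1} → V_2 = -10.20+0.000j
Node n3: branches {R1, L1, R4, R5, L2, R6, I1, R9, R10, R13} → V_3 = -2.714+0.1593j
Source currents: i(V1)=-1.507+0.1162j

0.1365+0.02926j A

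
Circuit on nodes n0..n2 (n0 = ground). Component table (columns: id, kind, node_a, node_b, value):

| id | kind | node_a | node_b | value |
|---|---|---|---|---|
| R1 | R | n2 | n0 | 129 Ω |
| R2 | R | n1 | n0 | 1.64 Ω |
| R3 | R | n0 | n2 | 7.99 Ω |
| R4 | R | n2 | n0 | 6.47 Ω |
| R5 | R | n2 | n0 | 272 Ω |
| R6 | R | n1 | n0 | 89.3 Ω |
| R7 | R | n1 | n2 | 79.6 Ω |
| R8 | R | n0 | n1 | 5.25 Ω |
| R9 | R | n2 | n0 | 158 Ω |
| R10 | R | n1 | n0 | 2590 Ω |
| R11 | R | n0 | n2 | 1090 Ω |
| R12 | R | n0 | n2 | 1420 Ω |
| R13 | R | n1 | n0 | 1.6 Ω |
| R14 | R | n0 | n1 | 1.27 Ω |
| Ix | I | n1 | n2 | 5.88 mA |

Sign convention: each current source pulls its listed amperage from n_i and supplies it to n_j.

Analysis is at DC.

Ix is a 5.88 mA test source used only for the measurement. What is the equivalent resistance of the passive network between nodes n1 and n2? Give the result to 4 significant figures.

R_eq = 3.620 Ω

MNA unknowns: 2 node voltages V₁..V_2
R1: Y=0.007752 on G[2,0]
R2: Y=0.6098 on G[1,0]
R3: Y=0.1252 on G[0,2]
R4: Y=0.1546 on G[2,0]
R5: Y=0.003676 on G[2,0]
R6: Y=0.01120 on G[1,0]
R7: Y=0.01256 on G[1,2]
R8: Y=0.1905 on G[0,1]
R9: Y=0.006329 on G[2,0]
R10: Y=0.0003861 on G[1,0]
R11: Y=0.0009174 on G[0,2]
R12: Y=0.0007042 on G[0,2]
R13: Y=0.6250 on G[1,0]
R14: Y=0.7874 on G[0,1]
Ix: z[1]−=0.00588, z[2]+=0.00588
solve → V1=-0.002523, V2=0.01877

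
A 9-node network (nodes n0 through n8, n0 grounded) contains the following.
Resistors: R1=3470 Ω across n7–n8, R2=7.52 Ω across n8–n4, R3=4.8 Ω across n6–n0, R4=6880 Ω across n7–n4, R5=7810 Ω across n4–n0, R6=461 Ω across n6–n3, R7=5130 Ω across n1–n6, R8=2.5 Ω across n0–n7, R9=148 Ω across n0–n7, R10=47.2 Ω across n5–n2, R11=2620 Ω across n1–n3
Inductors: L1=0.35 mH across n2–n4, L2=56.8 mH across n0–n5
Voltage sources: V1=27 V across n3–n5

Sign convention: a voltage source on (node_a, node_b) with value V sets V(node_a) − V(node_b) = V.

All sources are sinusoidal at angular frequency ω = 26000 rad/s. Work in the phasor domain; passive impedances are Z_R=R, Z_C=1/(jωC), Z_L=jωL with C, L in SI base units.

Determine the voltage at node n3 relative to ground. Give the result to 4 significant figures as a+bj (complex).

MNA unknowns: 8 node voltages V₁..V_8 plus 1 source current (V1)
R1: Y=0.0002882+0.000j on G[7,8]
R2: Y=0.1330+0.000j on G[8,4]
R3: Y=0.2083+0.000j on G[6,0]
R4: Y=0.0001453+0.000j on G[7,4]
R5: Y=0.0001280+0.000j on G[4,0]
R6: Y=0.002169+0.000j on G[6,3]
R7: Y=0.0001949+0.000j on G[1,6]
L1: Y=0.000-0.1099j on G[2,4]
R8: Y=0.4000+0.000j on G[0,7]
R9: Y=0.006757+0.000j on G[0,7]
R10: Y=0.02119+0.000j on G[5,2]
L2: Y=0.000-0.0006771j on G[0,5]
R11: Y=0.0003817+0.000j on G[1,3]
V1: row V3−V5=27, i_V1 at 3,5
solve → V1=4.277-3.302j, V2=-20.04-4.836j, V3=6.426-4.961j, V4=-20.07-4.734j, V5=-20.57-4.961j, V6=0.07011-0.05414j, V7=-0.02133-0.005033j, V8=-20.02-4.724j
aux → i_V1=-0.01461+0.01128j

6.426-4.961j V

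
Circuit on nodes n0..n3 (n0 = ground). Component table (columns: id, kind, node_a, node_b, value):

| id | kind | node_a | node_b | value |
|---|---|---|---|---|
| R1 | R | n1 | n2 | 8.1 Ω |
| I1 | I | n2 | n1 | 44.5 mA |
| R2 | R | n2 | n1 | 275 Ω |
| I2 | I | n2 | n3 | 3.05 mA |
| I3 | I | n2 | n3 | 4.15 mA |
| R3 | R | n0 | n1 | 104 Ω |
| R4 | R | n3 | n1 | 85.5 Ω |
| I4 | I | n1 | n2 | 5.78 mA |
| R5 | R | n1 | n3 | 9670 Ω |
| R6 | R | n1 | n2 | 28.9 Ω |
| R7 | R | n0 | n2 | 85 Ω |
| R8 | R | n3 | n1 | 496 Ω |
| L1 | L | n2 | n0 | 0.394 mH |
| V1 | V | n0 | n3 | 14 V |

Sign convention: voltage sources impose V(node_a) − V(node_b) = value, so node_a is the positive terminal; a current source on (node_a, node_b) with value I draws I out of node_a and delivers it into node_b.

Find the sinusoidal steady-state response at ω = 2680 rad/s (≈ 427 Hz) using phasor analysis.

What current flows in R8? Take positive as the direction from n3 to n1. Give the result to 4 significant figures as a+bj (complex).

-0.02653+0.0003362j A

Apply KCL at each of the 3 non-ground nodes and solve the resulting linear system.
Node n1: branches {R1, I1, R2, R3, R4, I4, R5, R6, R8} → V_1 = -0.8413-0.1668j
Node n2: branches {R1, I1, R2, I2, I3, I4, R6, R7, L1} → V_2 = -0.006498-0.1909j
Node n3: branches {I2, I3, R4, R5, R8, V1} → V_3 = -14.00+0.000j
Source currents: i(V1)=-0.1890+0.002304j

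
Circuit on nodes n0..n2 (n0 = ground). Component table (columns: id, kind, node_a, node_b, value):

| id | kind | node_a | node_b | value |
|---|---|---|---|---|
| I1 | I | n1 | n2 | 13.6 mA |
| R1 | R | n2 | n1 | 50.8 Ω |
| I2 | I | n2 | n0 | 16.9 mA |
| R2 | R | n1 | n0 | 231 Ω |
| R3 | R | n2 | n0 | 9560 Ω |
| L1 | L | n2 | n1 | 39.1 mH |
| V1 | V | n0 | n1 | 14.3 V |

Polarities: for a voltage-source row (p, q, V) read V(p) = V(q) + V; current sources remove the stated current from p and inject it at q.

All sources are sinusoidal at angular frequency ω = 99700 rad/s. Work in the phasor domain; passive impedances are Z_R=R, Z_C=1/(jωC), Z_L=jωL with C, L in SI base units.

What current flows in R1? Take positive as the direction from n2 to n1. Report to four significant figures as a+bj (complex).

Element admittances at ω=99700 rad/s:
  I1: injects 0.0136 A into n2 (from n1)
  Y(R1) = 0.01969+0.000j S between n2,n1
  I2: injects 0.0169 A into n0 (from n2)
  Y(R2) = 0.004329+0.000j S between n1,n0
  Y(R3) = 0.0001046+0.000j S between n2,n0
  Y(L1) = 0.000-0.0002565j S between n2,n1
  V1: constraint V(n0)−V(n1) = 14.3
Assemble and solve the 3×3 MNA system:
  V(n1)=-14.30+0.000j  V(n2)=-14.39-0.001182j
  i(V1)=-0.04651-1.236e-07j

-0.001794-2.326e-05j A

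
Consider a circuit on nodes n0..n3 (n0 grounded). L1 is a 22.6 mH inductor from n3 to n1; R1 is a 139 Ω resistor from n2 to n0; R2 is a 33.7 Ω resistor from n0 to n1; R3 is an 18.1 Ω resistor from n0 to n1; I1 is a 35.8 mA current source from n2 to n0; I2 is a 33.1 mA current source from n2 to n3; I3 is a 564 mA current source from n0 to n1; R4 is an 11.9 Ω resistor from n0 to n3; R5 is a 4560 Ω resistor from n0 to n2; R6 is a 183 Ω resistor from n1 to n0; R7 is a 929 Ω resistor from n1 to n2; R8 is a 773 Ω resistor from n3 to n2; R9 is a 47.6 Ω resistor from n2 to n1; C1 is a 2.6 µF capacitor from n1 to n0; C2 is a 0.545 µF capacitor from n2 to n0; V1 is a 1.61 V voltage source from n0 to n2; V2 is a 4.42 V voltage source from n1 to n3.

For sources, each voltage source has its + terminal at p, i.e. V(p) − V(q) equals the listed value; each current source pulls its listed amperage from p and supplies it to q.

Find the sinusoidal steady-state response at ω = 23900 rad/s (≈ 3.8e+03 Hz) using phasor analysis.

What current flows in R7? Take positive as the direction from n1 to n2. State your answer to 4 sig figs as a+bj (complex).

Element admittances at ω=23900 rad/s:
  Y(L1) = 0.000-0.001851j S between n3,n1
  Y(R1) = 0.007194+0.000j S between n2,n0
  Y(R2) = 0.02967+0.000j S between n0,n1
  Y(R3) = 0.05525+0.000j S between n0,n1
  I1: injects 0.0358 A into n0 (from n2)
  I2: injects 0.0331 A into n3 (from n2)
  I3: injects 0.564 A into n1 (from n0)
  Y(R4) = 0.08403+0.000j S between n0,n3
  Y(R5) = 0.0002193+0.000j S between n0,n2
  Y(R6) = 0.005464+0.000j S between n1,n0
  Y(R7) = 0.001076+0.000j S between n1,n2
  Y(R8) = 0.001294+0.000j S between n3,n2
  Y(R9) = 0.02101+0.000j S between n2,n1
  Y(C1) = 0.000+0.06214j S between n1,n0
  Y(C2) = 0.000+0.01303j S between n2,n0
  V1: constraint V(n0)−V(n2) = 1.61
  V2: constraint V(n1)−V(n3) = 4.42
Assemble and solve the 5×5 MNA system:
  V(n1)=4.310-1.354j  V(n2)=-1.610+0.000j  V(n3)=-0.1102-1.354j
  i(V1)=-0.07571+0.01068j  i(V2)=-0.04042-0.1073j

0.006372-0.001457j A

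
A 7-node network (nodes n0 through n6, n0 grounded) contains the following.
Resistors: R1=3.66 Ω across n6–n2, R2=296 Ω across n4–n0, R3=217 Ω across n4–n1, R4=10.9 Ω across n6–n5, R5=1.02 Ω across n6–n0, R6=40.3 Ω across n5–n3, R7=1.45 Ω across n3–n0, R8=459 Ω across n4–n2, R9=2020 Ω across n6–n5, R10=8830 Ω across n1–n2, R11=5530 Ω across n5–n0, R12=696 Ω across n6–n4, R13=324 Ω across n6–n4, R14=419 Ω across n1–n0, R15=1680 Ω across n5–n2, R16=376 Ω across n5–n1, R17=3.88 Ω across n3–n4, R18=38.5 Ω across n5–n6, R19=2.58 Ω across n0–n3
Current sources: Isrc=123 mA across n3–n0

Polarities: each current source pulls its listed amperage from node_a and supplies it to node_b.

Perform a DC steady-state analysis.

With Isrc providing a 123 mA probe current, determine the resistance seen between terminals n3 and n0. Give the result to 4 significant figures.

Apply KCL at each of the 6 non-ground nodes and solve the resulting linear system.
Node n1: branches {R3, R10, R14, R16} → V_1 = -0.05612
Node n2: branches {R1, R8, R10, R15} → V_2 = -0.003915
Node n3: branches {R6, R7, R17, R19, Isrc} → V_3 = -0.1110
Node n4: branches {R2, R3, R8, R12, R13, R17} → V_4 = -0.1060
Node n5: branches {R4, R6, R9, R11, R15, R16, R18} → V_5 = -0.02229
Node n6: branches {R1, R4, R5, R9, R12, R13, R18} → V_6 = -0.003040

R_eq = 0.9021 Ω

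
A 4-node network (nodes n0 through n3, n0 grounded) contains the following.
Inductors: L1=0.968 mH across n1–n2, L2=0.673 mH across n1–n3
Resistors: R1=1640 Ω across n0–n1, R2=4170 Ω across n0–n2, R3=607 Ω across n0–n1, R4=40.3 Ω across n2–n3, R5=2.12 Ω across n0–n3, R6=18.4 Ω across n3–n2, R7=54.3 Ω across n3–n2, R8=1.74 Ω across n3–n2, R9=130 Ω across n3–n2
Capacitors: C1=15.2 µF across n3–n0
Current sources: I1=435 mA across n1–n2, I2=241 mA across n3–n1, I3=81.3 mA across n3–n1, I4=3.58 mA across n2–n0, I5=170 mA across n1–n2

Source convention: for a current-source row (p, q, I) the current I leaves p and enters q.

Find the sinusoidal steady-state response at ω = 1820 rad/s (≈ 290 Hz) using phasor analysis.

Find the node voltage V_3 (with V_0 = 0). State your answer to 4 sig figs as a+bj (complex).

-0.008914+0.0007990j V

MNA unknowns: 3 node voltages V₁..V_3
L1: Y=0.000-0.5676j on G[1,2]
R1: Y=0.0006098+0.000j on G[0,1]
R2: Y=0.0002398+0.000j on G[0,2]
R3: Y=0.001647+0.000j on G[0,1]
R4: Y=0.02481+0.000j on G[2,3]
R5: Y=0.4717+0.000j on G[0,3]
R6: Y=0.05435+0.000j on G[3,2]
C1: Y=0.000+0.02766j on G[3,0]
I1: z[1]−=0.435, z[2]+=0.435
I2: z[3]−=0.241, z[1]+=0.241
I3: z[3]−=0.0813, z[1]+=0.0813
I4: z[2]−=0.00358, z[0]+=0.00358
L2: Y=0.000-0.8164j on G[1,3]
R7: Y=0.01842+0.000j on G[3,2]
R8: Y=0.5747+0.000j on G[3,2]
R9: Y=0.007692+0.000j on G[3,2]
I5: z[1]−=0.17, z[2]+=0.17
solve → V1=0.2264-0.08786j, V2=0.5653+0.2836j, V3=-0.008914+0.0007990j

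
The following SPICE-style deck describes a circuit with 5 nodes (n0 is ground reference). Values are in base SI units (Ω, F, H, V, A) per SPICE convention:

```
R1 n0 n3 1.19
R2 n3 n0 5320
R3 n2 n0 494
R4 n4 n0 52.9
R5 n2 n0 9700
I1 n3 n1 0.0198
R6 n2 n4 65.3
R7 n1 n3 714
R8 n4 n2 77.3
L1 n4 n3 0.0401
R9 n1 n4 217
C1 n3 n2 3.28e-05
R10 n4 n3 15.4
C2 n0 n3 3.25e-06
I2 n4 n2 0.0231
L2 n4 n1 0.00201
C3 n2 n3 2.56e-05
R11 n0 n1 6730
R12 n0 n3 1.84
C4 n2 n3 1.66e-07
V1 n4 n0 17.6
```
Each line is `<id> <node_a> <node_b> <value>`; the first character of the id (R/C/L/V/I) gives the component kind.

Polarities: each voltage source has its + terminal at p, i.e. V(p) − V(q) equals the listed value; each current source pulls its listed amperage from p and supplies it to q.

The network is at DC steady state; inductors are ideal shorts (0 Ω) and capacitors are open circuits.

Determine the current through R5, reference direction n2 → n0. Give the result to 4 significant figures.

0.001766 A

Apply KCL at each of the 4 non-ground nodes and solve the resulting linear system.
Node n1: branches {I1, R7, R9, L2, R11} → V_1 = 17.60
Node n2: branches {R3, R5, R6, R8, C1, I2, C3, C4} → V_2 = 17.13
Node n3: branches {R1, R2, I1, R7, L1, C1, R10, C2, C3, R12, C4} → V_3 = 17.60
Node n4: branches {R4, R6, R8, L1, R9, R10, I2, L2, V1} → V_4 = 17.60
Source currents: i(L1)=24.38, i(L2)=-0.01718, i(V1)=-24.73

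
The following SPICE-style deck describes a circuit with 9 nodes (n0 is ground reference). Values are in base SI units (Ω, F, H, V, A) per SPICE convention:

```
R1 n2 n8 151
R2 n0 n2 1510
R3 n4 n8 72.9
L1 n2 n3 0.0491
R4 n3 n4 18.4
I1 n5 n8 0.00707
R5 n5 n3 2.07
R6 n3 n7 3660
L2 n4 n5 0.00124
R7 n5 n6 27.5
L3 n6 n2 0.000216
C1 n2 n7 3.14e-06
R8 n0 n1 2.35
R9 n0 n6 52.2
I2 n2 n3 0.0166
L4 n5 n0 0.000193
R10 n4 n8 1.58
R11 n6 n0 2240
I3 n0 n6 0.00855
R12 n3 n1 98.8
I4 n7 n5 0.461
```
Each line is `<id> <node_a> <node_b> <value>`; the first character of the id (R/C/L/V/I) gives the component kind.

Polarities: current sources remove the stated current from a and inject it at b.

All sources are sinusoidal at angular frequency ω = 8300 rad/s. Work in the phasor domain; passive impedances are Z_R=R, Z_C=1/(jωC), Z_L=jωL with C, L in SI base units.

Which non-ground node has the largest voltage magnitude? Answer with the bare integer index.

7

Element admittances at ω=8300 rad/s:
  Y(R1) = 0.006623+0.000j S between n2,n8
  Y(R2) = 0.0006623+0.000j S between n0,n2
  Y(R3) = 0.01372+0.000j S between n4,n8
  Y(L1) = 0.000-0.002454j S between n2,n3
  Y(R4) = 0.05435+0.000j S between n3,n4
  I1: injects 0.00707 A into n8 (from n5)
  Y(R5) = 0.4831+0.000j S between n5,n3
  Y(R6) = 0.0002732+0.000j S between n3,n7
  Y(L2) = 0.000-0.09716j S between n4,n5
  Y(R7) = 0.03636+0.000j S between n5,n6
  Y(L3) = 0.000-0.5578j S between n6,n2
  Y(C1) = 0.000+0.02606j S between n2,n7
  Y(R8) = 0.4255+0.000j S between n0,n1
  Y(R9) = 0.01916+0.000j S between n0,n6
  I2: injects 0.0166 A into n3 (from n2)
  Y(L4) = 0.000-0.6243j S between n5,n0
  Y(R10) = 0.6329+0.000j S between n4,n8
  Y(R11) = 0.0004464+0.000j S between n6,n0
  I3: injects 0.00855 A into n6 (from n0)
  Y(R12) = 0.01012+0.000j S between n3,n1
  I4: injects 0.461 A into n5 (from n7)
Assemble and solve the 8×8 MNA system:
  V(n1)=0.0001641+0.005948j  V(n2)=-7.334-0.8873j  V(n3)=0.007064+0.2560j  V(n4)=-0.1354-0.08134j  V(n5)=-0.001070+0.2526j  V(n6)=-7.364-0.1332j  V(n7)=-7.506+16.72j  V(n8)=-0.1975-0.08952j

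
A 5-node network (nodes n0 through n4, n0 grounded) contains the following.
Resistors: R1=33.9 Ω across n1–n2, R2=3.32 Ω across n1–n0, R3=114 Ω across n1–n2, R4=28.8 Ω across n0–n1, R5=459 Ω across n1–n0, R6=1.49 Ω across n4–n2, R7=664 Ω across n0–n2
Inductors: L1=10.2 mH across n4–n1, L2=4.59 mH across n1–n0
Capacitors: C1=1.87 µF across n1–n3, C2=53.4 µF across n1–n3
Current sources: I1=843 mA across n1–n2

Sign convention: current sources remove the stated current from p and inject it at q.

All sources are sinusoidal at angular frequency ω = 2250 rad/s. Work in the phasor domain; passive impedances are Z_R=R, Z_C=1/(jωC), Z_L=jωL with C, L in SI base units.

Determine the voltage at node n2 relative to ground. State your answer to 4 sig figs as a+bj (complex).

Apply KCL at each of the 4 non-ground nodes and solve the resulting linear system.
Node n1: branches {R1, R2, R3, L1, R4, R5, C1, L2, C2, I1} → V_1 = -0.02826-0.05194j
Node n2: branches {R1, R3, R6, R7, I1} → V_2 = 9.684+9.844j
Node n3: branches {C1, C2} → V_3 = -0.02826-0.05194j
Node n4: branches {L1, R6} → V_4 = 9.003+10.43j

9.684+9.844j V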